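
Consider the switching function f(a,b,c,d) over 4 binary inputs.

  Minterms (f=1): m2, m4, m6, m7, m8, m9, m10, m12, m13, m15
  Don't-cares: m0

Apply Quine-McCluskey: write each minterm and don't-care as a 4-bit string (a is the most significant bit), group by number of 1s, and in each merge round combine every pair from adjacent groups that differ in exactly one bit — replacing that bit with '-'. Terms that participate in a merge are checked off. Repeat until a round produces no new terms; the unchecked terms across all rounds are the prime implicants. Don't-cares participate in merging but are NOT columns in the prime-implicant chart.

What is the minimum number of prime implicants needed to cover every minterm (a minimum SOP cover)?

4

size-2^0 implicants → 0000(✓)  0010(✓)  0100(✓)  0110(✓)  0111(✓)  1000(✓)  1001(✓)  1010(✓)  1100(✓)  1101(✓)  1111(✓)
size-2^1 implicants → -000(✓)  -010(✓)  -100(✓)  -111  0-00(✓)  0-10(✓)  00-0(✓)  01-0(✓)  011-  1-00(✓)  1-01(✓)  10-0(✓)  100-(✓)  11-1  110-(✓)
size-2^2 implicants → --00  -0-0  0--0  1-0-
Unchecked terms (primes): --00, -0-0, -111, 0--0, 011-, 1-0-, 11-1
Minterm coverage:
  m2 ⊆ -0-0,0--0
  m4 ⊆ --00,0--0
  m6 ⊆ 0--0,011-
  m7 ⊆ -111,011-
  m8 ⊆ --00,-0-0,1-0-
  m9 ⊆ 1-0- [E]
  m10 ⊆ -0-0 [E]
  m12 ⊆ --00,1-0-
  m13 ⊆ 1-0-,11-1
  m15 ⊆ -111,11-1
E = {-0-0, 1-0-}
Petrick residual → -111, 0--0
Cover = b'd' + bcd + a'd' + ac'  |cover|=4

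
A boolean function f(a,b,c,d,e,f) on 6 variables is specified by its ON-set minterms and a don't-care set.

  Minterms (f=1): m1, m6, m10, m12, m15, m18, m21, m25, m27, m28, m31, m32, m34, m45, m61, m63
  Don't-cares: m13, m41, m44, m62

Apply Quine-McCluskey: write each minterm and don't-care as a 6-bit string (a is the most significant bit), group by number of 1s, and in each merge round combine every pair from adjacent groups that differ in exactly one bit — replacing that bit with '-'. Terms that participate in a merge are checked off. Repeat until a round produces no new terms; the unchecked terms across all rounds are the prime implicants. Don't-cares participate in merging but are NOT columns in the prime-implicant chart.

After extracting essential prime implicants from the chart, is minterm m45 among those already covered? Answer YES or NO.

size-2^0 implicants → 000001  000110  001010  001100(✓)  001101(✓)  001111(✓)  010010  010101  011001(✓)  011011(✓)  011100(✓)  011111(✓)  100000(✓)  100010(✓)  101001(✓)  101100(✓)  101101(✓)  111101(✓)  111110(✓)  111111(✓)
size-2^1 implicants → -01100(✓)  -01101(✓)  -11111  0-1100  0-1111  0011-1  00110-(✓)  011-11  0110-1  1-1101  1000-0  101-01  10110-(✓)  1111-1  11111-
size-2^2 implicants → -0110-
Unchecked terms (primes): -0110-, -11111, 0-1100, 0-1111, 000001, 000110, 001010, 0011-1, 010010, 010101, 011-11, 0110-1, 1-1101, 1000-0, 101-01, 1111-1, 11111-
Minterm coverage:
  m1 ⊆ 000001 [E]
  m6 ⊆ 000110 [E]
  m10 ⊆ 001010 [E]
  m12 ⊆ -0110-,0-1100
  m15 ⊆ 0-1111,0011-1
  m18 ⊆ 010010 [E]
  m21 ⊆ 010101 [E]
  m25 ⊆ 0110-1 [E]
  m27 ⊆ 011-11,0110-1
  m28 ⊆ 0-1100 [E]
  m31 ⊆ -11111,0-1111,011-11
  m32 ⊆ 1000-0 [E]
  m34 ⊆ 1000-0 [E]
  m45 ⊆ -0110-,1-1101,101-01
  m61 ⊆ 1-1101,1111-1
  m63 ⊆ -11111,1111-1,11111-
E = {0-1100, 000001, 000110, 001010, 010010, 010101, 0110-1, 1000-0}

NO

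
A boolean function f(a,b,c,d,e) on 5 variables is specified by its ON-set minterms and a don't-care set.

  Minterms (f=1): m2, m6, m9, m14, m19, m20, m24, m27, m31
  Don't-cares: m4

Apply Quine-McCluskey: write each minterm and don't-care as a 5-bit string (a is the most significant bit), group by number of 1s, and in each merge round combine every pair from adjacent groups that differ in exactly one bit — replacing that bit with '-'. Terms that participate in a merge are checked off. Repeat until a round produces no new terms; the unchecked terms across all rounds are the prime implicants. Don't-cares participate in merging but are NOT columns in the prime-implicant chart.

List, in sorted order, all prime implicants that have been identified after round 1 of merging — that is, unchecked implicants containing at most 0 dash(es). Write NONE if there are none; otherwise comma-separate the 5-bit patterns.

[col 0] 00010*, 00100*, 00110*, 01001, 01110*, 10011*, 10100*, 11000, 11011*, 11111*
[col 1] -0100, 0-110, 00-10, 001-0, 1-011, 11-11
Prime implicants: -0100, 0-110, 00-10, 001-0, 01001, 1-011, 11-11, 11000

01001, 11000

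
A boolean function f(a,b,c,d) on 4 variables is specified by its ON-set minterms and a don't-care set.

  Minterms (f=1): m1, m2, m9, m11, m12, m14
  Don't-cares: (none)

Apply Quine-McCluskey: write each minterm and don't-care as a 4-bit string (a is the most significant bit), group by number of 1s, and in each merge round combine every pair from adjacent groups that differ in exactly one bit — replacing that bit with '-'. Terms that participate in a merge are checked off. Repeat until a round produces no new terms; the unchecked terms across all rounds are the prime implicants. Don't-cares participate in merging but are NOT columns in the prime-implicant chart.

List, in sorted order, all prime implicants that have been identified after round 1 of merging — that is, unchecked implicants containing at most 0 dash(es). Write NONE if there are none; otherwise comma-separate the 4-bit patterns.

[col 0] 0001*, 0010, 1001*, 1011*, 1100*, 1110*
[col 1] -001, 10-1, 11-0
Prime implicants: -001, 0010, 10-1, 11-0

0010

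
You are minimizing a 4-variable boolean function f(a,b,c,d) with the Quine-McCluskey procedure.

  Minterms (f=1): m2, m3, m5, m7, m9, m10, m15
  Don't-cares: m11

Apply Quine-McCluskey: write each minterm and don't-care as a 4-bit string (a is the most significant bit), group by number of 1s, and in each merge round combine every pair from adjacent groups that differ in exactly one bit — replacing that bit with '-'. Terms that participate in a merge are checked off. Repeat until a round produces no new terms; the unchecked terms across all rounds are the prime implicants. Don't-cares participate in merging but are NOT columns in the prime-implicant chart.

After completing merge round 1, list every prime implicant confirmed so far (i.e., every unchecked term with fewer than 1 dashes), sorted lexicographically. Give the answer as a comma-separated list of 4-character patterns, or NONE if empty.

NONE

size-2^0 implicants → 0010(✓)  0011(✓)  0101(✓)  0111(✓)  1001(✓)  1010(✓)  1011(✓)  1111(✓)
size-2^1 implicants → -010(✓)  -011(✓)  -111(✓)  0-11(✓)  001-(✓)  01-1  1-11(✓)  10-1  101-(✓)
size-2^2 implicants → --11  -01-
Unchecked terms (primes): --11, -01-, 01-1, 10-1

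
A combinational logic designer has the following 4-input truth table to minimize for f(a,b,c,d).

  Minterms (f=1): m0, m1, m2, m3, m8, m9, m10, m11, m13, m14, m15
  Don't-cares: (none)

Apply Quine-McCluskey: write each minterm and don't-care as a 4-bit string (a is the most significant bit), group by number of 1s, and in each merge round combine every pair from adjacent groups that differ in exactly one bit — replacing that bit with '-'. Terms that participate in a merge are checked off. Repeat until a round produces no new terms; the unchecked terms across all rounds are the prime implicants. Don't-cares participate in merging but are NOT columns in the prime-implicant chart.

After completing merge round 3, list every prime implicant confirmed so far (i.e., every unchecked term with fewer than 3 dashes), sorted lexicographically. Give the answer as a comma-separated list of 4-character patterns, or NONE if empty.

Round 0: 0000✓ 0001✓ 0010✓ 0011✓ 1000✓ 1001✓ 1010✓ 1011✓ 1101✓ 1110✓ 1111✓
Round 1: -000✓ -001✓ -010✓ -011✓ 00-0✓ 00-1✓ 000-✓ 001-✓ 1-01✓ 1-10✓ 1-11✓ 10-0✓ 10-1✓ 100-✓ 101-✓ 11-1✓ 111-✓
Round 2: -0-0✓ -0-1✓ -00-✓ -01-✓ 00--✓ 1--1 1-1- 10--✓
Round 3: -0--
PIs = {-0--, 1--1, 1-1-}

1--1, 1-1-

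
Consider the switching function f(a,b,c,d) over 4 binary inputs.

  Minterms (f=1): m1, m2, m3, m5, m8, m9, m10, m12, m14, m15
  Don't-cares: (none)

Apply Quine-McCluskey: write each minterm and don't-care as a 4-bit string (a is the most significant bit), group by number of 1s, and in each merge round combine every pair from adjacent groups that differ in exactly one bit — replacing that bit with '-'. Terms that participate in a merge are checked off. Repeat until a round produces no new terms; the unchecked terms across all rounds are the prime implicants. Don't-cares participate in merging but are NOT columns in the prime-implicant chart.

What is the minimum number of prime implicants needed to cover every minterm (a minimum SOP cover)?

size-2^0 implicants → 0001(✓)  0010(✓)  0011(✓)  0101(✓)  1000(✓)  1001(✓)  1010(✓)  1100(✓)  1110(✓)  1111(✓)
size-2^1 implicants → -001  -010  0-01  00-1  001-  1-00(✓)  1-10(✓)  10-0(✓)  100-  11-0(✓)  111-
size-2^2 implicants → 1--0
Unchecked terms (primes): -001, -010, 0-01, 00-1, 001-, 1--0, 100-, 111-
Minterm coverage:
  m1 ⊆ -001,0-01,00-1
  m2 ⊆ -010,001-
  m3 ⊆ 00-1,001-
  m5 ⊆ 0-01 [E]
  m8 ⊆ 1--0,100-
  m9 ⊆ -001,100-
  m10 ⊆ -010,1--0
  m12 ⊆ 1--0 [E]
  m14 ⊆ 1--0,111-
  m15 ⊆ 111- [E]
E = {0-01, 1--0, 111-}
Petrick residual → -001, 001-
Cover = b'c'd + a'c'd + a'b'c + ad' + abc  |cover|=5

5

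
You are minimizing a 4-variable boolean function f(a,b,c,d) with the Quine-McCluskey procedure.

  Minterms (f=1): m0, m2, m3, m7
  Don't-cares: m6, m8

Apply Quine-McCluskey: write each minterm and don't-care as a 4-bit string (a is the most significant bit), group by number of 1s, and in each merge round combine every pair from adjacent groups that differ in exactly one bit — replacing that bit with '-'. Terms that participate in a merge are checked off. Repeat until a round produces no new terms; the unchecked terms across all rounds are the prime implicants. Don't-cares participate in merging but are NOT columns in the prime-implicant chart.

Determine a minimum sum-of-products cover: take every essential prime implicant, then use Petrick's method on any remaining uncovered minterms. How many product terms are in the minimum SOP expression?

size-2^0 implicants → 0000(✓)  0010(✓)  0011(✓)  0110(✓)  0111(✓)  1000(✓)
size-2^1 implicants → -000  0-10(✓)  0-11(✓)  00-0  001-(✓)  011-(✓)
size-2^2 implicants → 0-1-
Unchecked terms (primes): -000, 0-1-, 00-0
Minterm coverage:
  m0 ⊆ -000,00-0
  m2 ⊆ 0-1-,00-0
  m3 ⊆ 0-1- [E]
  m7 ⊆ 0-1- [E]
E = {0-1-}
Petrick residual → -000
Cover = b'c'd' + a'c  |cover|=2

2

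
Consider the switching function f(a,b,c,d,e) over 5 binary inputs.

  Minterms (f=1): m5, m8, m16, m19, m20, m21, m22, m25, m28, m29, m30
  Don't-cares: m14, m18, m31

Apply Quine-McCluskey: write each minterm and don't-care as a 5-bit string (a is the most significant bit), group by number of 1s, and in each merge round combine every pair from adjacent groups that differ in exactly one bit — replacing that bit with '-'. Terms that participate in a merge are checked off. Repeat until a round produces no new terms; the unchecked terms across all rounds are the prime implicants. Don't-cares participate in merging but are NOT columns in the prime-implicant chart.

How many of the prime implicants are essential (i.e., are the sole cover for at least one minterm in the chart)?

size-2^0 implicants → 00101(✓)  01000  01110(✓)  10000(✓)  10010(✓)  10011(✓)  10100(✓)  10101(✓)  10110(✓)  11001(✓)  11100(✓)  11101(✓)  11110(✓)  11111(✓)
size-2^1 implicants → -0101  -1110  1-100(✓)  1-101(✓)  1-110(✓)  10-00(✓)  10-10(✓)  100-0(✓)  1001-  101-0(✓)  1010-(✓)  11-01  111-0(✓)  111-1(✓)  1110-(✓)  1111-(✓)
size-2^2 implicants → 1-1-0  1-10-  10--0  111--
Unchecked terms (primes): -0101, -1110, 01000, 1-1-0, 1-10-, 10--0, 1001-, 11-01, 111--
Minterm coverage:
  m5 ⊆ -0101 [E]
  m8 ⊆ 01000 [E]
  m16 ⊆ 10--0 [E]
  m19 ⊆ 1001- [E]
  m20 ⊆ 1-1-0,1-10-,10--0
  m21 ⊆ -0101,1-10-
  m22 ⊆ 1-1-0,10--0
  m25 ⊆ 11-01 [E]
  m28 ⊆ 1-1-0,1-10-,111--
  m29 ⊆ 1-10-,11-01,111--
  m30 ⊆ -1110,1-1-0,111--
E = {-0101, 01000, 10--0, 1001-, 11-01}

5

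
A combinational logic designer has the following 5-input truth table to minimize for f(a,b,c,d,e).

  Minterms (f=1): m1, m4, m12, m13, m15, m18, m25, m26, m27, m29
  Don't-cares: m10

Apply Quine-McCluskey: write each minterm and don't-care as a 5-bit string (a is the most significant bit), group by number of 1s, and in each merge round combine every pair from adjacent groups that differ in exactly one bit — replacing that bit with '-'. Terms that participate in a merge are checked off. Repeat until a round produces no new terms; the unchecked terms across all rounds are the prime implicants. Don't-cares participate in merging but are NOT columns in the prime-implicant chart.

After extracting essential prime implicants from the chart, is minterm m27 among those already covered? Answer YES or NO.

Round 0: 00001 00100✓ 01010✓ 01100✓ 01101✓ 01111✓ 10010✓ 11001✓ 11010✓ 11011✓ 11101✓
Round 1: -1010 -1101 0-100 011-1 0110- 1-010 11-01 110-1 1101-
PIs = {-1010, -1101, 0-100, 00001, 011-1, 0110-, 1-010, 11-01, 110-1, 1101-}
Coverage chart:
  m1: 00001 ←essential
  m4: 0-100 ←essential
  m12: 0-100,0110-
  m13: -1101,011-1,0110-
  m15: 011-1 ←essential
  m18: 1-010 ←essential
  m25: 11-01,110-1
  m26: -1010,1-010,1101-
  m27: 110-1,1101-
  m29: -1101,11-01
Essential: 0-100, 00001, 011-1, 1-010

NO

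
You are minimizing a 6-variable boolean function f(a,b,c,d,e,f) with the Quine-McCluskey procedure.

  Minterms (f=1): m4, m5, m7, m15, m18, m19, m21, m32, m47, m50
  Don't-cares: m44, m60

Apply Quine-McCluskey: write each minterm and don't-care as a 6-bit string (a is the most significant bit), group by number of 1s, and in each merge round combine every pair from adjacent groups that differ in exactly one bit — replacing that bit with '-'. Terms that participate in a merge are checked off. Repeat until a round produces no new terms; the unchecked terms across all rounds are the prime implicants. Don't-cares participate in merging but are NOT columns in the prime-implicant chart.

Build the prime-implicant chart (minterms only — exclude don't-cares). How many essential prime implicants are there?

Round 0: 000100✓ 000101✓ 000111✓ 001111✓ 010010✓ 010011✓ 010101✓ 100000 101100✓ 101111✓ 110010✓ 111100✓
Round 1: -01111 -10010 0-0101 00-111 0001-1 00010- 01001- 1-1100
PIs = {-01111, -10010, 0-0101, 00-111, 0001-1, 00010-, 01001-, 1-1100, 100000}
Coverage chart:
  m4: 00010- ←essential
  m5: 0-0101,0001-1,00010-
  m7: 00-111,0001-1
  m15: -01111,00-111
  m18: -10010,01001-
  m19: 01001- ←essential
  m21: 0-0101 ←essential
  m32: 100000 ←essential
  m47: -01111 ←essential
  m50: -10010 ←essential
Essential: -01111, -10010, 0-0101, 00010-, 01001-, 100000

6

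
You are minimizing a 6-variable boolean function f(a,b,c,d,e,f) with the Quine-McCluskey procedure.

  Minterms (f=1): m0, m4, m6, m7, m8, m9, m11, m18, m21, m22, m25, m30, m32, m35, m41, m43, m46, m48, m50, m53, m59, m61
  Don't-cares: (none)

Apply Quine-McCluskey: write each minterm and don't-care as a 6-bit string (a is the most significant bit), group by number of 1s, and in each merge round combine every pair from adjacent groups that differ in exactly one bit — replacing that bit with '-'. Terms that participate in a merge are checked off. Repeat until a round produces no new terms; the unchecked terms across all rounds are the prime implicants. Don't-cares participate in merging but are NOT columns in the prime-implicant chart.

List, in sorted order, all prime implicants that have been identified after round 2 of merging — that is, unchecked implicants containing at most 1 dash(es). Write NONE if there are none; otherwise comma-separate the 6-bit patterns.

-00000, -10010, -10101, 0-0110, 0-1001, 00-000, 000-00, 0001-0, 00011-, 00100-, 01-110, 010-10, 1-0000, 1-1011, 10-011, 101110, 11-101, 1100-0

Round 0: 000000✓ 000100✓ 000110✓ 000111✓ 001000✓ 001001✓ 001011✓ 010010✓ 010101✓ 010110✓ 011001✓ 011110✓ 100000✓ 100011✓ 101001✓ 101011✓ 101110 110000✓ 110010✓ 110101✓ 111011✓ 111101✓
Round 1: -00000 -01001✓ -01011✓ -10010 -10101 0-0110 0-1001 00-000 000-00 0001-0 00011- 0010-1✓ 00100- 01-110 010-10 1-0000 1-1011 10-011 1010-1✓ 11-101 1100-0
Round 2: -010-1
PIs = {-00000, -010-1, -10010, -10101, 0-0110, 0-1001, 00-000, 000-00, 0001-0, 00011-, 00100-, 01-110, 010-10, 1-0000, 1-1011, 10-011, 101110, 11-101, 1100-0}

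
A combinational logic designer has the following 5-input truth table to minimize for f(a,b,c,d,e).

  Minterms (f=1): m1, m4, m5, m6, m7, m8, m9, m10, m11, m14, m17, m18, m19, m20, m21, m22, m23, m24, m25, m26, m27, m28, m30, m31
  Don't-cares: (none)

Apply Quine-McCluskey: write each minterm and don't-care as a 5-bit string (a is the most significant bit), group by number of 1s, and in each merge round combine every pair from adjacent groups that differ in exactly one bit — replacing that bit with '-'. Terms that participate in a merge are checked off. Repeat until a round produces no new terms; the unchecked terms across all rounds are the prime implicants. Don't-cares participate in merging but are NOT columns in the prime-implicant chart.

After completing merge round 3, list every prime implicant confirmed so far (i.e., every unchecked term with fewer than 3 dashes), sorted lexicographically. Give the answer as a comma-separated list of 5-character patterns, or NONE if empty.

--001, --110, -0-01, -1-10, 1-0-1, 1-1-0, 10--1, 11--0

size-2^0 implicants → 00001(✓)  00100(✓)  00101(✓)  00110(✓)  00111(✓)  01000(✓)  01001(✓)  01010(✓)  01011(✓)  01110(✓)  10001(✓)  10010(✓)  10011(✓)  10100(✓)  10101(✓)  10110(✓)  10111(✓)  11000(✓)  11001(✓)  11010(✓)  11011(✓)  11100(✓)  11110(✓)  11111(✓)
size-2^1 implicants → -0001(✓)  -0100(✓)  -0101(✓)  -0110(✓)  -0111(✓)  -1000(✓)  -1001(✓)  -1010(✓)  -1011(✓)  -1110(✓)  0-001(✓)  0-110(✓)  00-01(✓)  001-0(✓)  001-1(✓)  0010-(✓)  0011-(✓)  01-10(✓)  010-0(✓)  010-1(✓)  0100-(✓)  0101-(✓)  1-001(✓)  1-010(✓)  1-011(✓)  1-100(✓)  1-110(✓)  1-111(✓)  10-01(✓)  10-10(✓)  10-11(✓)  100-1(✓)  1001-(✓)  101-0(✓)  101-1(✓)  1010-(✓)  1011-(✓)  11-00(✓)  11-10(✓)  11-11(✓)  110-0(✓)  110-1(✓)  1100-(✓)  1101-(✓)  111-0(✓)  1111-(✓)
size-2^2 implicants → --001  --110  -0-01  -01-0(✓)  -01-1(✓)  -010-(✓)  -011-(✓)  -1-10  -10-0(✓)  -10-1(✓)  -100-(✓)  -101-(✓)  001--(✓)  010--(✓)  1--10(✓)  1--11(✓)  1-0-1  1-01-(✓)  1-1-0  1-11-(✓)  10--1  10-1-(✓)  101--(✓)  11--0  11-1-(✓)  110--(✓)
size-2^3 implicants → -01--  -10--  1--1-
Unchecked terms (primes): --001, --110, -0-01, -01--, -1-10, -10--, 1--1-, 1-0-1, 1-1-0, 10--1, 11--0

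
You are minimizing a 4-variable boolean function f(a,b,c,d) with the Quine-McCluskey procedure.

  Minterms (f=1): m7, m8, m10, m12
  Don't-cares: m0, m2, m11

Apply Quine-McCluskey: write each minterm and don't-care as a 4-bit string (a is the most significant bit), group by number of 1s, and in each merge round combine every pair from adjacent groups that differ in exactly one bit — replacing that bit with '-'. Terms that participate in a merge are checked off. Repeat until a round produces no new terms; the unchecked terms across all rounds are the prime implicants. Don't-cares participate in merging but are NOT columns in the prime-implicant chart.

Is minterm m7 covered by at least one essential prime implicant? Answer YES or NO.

size-2^0 implicants → 0000(✓)  0010(✓)  0111  1000(✓)  1010(✓)  1011(✓)  1100(✓)
size-2^1 implicants → -000(✓)  -010(✓)  00-0(✓)  1-00  10-0(✓)  101-
size-2^2 implicants → -0-0
Unchecked terms (primes): -0-0, 0111, 1-00, 101-
Minterm coverage:
  m7 ⊆ 0111 [E]
  m8 ⊆ -0-0,1-00
  m10 ⊆ -0-0,101-
  m12 ⊆ 1-00 [E]
E = {0111, 1-00}

YES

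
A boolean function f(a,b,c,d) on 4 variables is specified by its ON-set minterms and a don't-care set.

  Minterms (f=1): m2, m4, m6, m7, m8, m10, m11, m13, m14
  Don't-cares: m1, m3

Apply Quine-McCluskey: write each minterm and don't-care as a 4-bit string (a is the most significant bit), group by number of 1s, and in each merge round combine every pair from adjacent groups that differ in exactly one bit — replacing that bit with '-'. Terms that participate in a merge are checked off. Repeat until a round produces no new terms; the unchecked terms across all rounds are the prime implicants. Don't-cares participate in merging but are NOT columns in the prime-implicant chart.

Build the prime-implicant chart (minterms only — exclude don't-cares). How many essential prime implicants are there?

Round 0: 0001✓ 0010✓ 0011✓ 0100✓ 0110✓ 0111✓ 1000✓ 1010✓ 1011✓ 1101 1110✓
Round 1: -010✓ -011✓ -110✓ 0-10✓ 0-11✓ 00-1 001-✓ 01-0 011-✓ 1-10✓ 10-0 101-✓
Round 2: --10 -01- 0-1-
PIs = {--10, -01-, 0-1-, 00-1, 01-0, 10-0, 1101}
Coverage chart:
  m2: --10,-01-,0-1-
  m4: 01-0 ←essential
  m6: --10,0-1-,01-0
  m7: 0-1- ←essential
  m8: 10-0 ←essential
  m10: --10,-01-,10-0
  m11: -01- ←essential
  m13: 1101 ←essential
  m14: --10 ←essential
Essential: --10, -01-, 0-1-, 01-0, 10-0, 1101

6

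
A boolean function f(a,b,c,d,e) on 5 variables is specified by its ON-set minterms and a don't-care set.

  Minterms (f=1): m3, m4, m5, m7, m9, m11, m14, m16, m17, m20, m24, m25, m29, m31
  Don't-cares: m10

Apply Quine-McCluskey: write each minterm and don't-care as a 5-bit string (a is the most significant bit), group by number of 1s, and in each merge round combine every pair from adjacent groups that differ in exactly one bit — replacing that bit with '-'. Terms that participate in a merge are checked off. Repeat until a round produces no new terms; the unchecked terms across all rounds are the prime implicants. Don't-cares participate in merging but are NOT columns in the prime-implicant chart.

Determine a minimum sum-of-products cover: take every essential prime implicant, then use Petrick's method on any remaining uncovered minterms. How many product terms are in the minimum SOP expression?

7

size-2^0 implicants → 00011(✓)  00100(✓)  00101(✓)  00111(✓)  01001(✓)  01010(✓)  01011(✓)  01110(✓)  10000(✓)  10001(✓)  10100(✓)  11000(✓)  11001(✓)  11101(✓)  11111(✓)
size-2^1 implicants → -0100  -1001  0-011  00-11  001-1  0010-  01-10  010-1  0101-  1-000(✓)  1-001(✓)  10-00  1000-(✓)  11-01  1100-(✓)  111-1
size-2^2 implicants → 1-00-
Unchecked terms (primes): -0100, -1001, 0-011, 00-11, 001-1, 0010-, 01-10, 010-1, 0101-, 1-00-, 10-00, 11-01, 111-1
Minterm coverage:
  m3 ⊆ 0-011,00-11
  m4 ⊆ -0100,0010-
  m5 ⊆ 001-1,0010-
  m7 ⊆ 00-11,001-1
  m9 ⊆ -1001,010-1
  m11 ⊆ 0-011,010-1,0101-
  m14 ⊆ 01-10 [E]
  m16 ⊆ 1-00-,10-00
  m17 ⊆ 1-00- [E]
  m20 ⊆ -0100,10-00
  m24 ⊆ 1-00- [E]
  m25 ⊆ -1001,1-00-,11-01
  m29 ⊆ 11-01,111-1
  m31 ⊆ 111-1 [E]
E = {01-10, 1-00-, 111-1}
Petrick residual → -0100, -1001, 0-011, 001-1
Cover = b'cd'e' + bc'd'e + a'c'de + a'b'ce + a'bde' + ac'd' + abce  |cover|=7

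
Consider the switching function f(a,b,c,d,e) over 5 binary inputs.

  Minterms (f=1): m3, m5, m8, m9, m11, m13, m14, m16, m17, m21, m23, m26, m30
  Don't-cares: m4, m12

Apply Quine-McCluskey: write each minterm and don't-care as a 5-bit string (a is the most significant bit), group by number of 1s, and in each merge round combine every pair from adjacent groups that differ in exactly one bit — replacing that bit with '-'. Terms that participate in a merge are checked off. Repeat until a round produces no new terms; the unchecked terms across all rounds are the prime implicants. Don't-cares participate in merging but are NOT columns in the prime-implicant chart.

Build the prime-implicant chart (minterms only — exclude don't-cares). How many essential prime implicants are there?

5

[col 0] 00011*, 00100*, 00101*, 01000*, 01001*, 01011*, 01100*, 01101*, 01110*, 10000*, 10001*, 10101*, 10111*, 11010*, 11110*
[col 1] -0101, -1110, 0-011, 0-100*, 0-101*, 0010-*, 01-00*, 01-01*, 010-1, 0100-*, 011-0, 0110-*, 10-01, 1000-, 101-1, 11-10
[col 2] 0-10-, 01-0-
Prime implicants: -0101, -1110, 0-011, 0-10-, 01-0-, 010-1, 011-0, 10-01, 1000-, 101-1, 11-10
PI chart (minterm → PIs covering it):
  3 | 0-011  (sole → essential)
  5 | -0101,0-10-
  8 | 01-0-  (sole → essential)
  9 | 01-0-,010-1
  11 | 0-011,010-1
  13 | 0-10-,01-0-
  14 | -1110,011-0
  16 | 1000-  (sole → essential)
  17 | 10-01,1000-
  21 | -0101,10-01,101-1
  23 | 101-1  (sole → essential)
  26 | 11-10  (sole → essential)
  30 | -1110,11-10
Essential prime implicants: 0-011, 01-0-, 1000-, 101-1, 11-10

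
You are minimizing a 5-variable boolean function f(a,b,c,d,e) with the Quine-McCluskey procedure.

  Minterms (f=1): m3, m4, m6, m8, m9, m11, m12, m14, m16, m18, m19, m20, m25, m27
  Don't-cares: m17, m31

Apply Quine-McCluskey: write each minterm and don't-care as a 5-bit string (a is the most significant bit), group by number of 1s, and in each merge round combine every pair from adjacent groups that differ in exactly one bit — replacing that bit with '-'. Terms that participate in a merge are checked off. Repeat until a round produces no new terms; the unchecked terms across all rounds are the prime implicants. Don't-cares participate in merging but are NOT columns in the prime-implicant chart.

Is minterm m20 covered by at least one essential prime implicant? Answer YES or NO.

[col 0] 00011*, 00100*, 00110*, 01000*, 01001*, 01011*, 01100*, 01110*, 10000*, 10001*, 10010*, 10011*, 10100*, 11001*, 11011*, 11111*
[col 1] -0011*, -0100, -1001*, -1011*, 0-011*, 0-100*, 0-110*, 001-0*, 01-00, 010-1*, 0100-, 011-0*, 1-001*, 1-011*, 10-00, 100-0*, 100-1*, 1000-*, 1001-*, 11-11, 110-1*
[col 2] --011, -10-1, 0-1-0, 1-0-1, 100--
Prime implicants: --011, -0100, -10-1, 0-1-0, 01-00, 0100-, 1-0-1, 10-00, 100--, 11-11
PI chart (minterm → PIs covering it):
  3 | --011  (sole → essential)
  4 | -0100,0-1-0
  6 | 0-1-0  (sole → essential)
  8 | 01-00,0100-
  9 | -10-1,0100-
  11 | --011,-10-1
  12 | 0-1-0,01-00
  14 | 0-1-0  (sole → essential)
  16 | 10-00,100--
  18 | 100--  (sole → essential)
  19 | --011,1-0-1,100--
  20 | -0100,10-00
  25 | -10-1,1-0-1
  27 | --011,-10-1,1-0-1,11-11
Essential prime implicants: --011, 0-1-0, 100--

NO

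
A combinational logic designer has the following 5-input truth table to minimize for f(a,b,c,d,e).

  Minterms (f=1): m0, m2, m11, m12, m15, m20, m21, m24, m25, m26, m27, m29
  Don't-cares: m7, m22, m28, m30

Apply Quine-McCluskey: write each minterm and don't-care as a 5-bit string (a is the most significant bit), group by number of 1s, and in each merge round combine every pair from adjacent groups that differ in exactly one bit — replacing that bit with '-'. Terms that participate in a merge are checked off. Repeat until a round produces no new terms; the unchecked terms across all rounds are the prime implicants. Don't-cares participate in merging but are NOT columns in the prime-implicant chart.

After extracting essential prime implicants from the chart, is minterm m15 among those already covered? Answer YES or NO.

[col 0] 00000*, 00010*, 00111*, 01011*, 01100*, 01111*, 10100*, 10101*, 10110*, 11000*, 11001*, 11010*, 11011*, 11100*, 11101*, 11110*
[col 1] -1011, -1100, 0-111, 000-0, 01-11, 1-100*, 1-101*, 1-110*, 101-0*, 1010-*, 11-00*, 11-01*, 11-10*, 110-0*, 110-1*, 1100-*, 1101-*, 111-0*, 1110-*
[col 2] 1-1-0, 1-10-, 11--0, 11-0-, 110--
Prime implicants: -1011, -1100, 0-111, 000-0, 01-11, 1-1-0, 1-10-, 11--0, 11-0-, 110--
PI chart (minterm → PIs covering it):
  0 | 000-0  (sole → essential)
  2 | 000-0  (sole → essential)
  11 | -1011,01-11
  12 | -1100  (sole → essential)
  15 | 0-111,01-11
  20 | 1-1-0,1-10-
  21 | 1-10-  (sole → essential)
  24 | 11--0,11-0-,110--
  25 | 11-0-,110--
  26 | 11--0,110--
  27 | -1011,110--
  29 | 1-10-,11-0-
Essential prime implicants: -1100, 000-0, 1-10-

NO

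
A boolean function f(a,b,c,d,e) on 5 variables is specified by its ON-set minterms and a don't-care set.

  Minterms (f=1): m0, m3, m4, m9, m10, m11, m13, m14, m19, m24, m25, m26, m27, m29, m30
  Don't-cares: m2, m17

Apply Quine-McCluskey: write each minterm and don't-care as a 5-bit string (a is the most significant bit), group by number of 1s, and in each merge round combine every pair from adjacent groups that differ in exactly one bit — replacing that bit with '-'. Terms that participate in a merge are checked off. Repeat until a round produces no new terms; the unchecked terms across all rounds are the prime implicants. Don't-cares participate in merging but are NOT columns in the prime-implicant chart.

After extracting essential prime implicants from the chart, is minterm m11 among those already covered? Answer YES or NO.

NO

[col 0] 00000*, 00010*, 00011*, 00100*, 01001*, 01010*, 01011*, 01101*, 01110*, 10001*, 10011*, 11000*, 11001*, 11010*, 11011*, 11101*, 11110*
[col 1] -0011*, -1001*, -1010*, -1011*, -1101*, -1110*, 0-010*, 0-011*, 00-00, 000-0, 0001-*, 01-01*, 01-10*, 010-1*, 0101-*, 1-001*, 1-011*, 100-1*, 11-01*, 11-10*, 110-0*, 110-1*, 1100-*, 1101-*
[col 2] --011, -1-01, -1-10, -10-1, -101-, 0-01-, 1-0-1, 110--
Prime implicants: --011, -1-01, -1-10, -10-1, -101-, 0-01-, 00-00, 000-0, 1-0-1, 110--
PI chart (minterm → PIs covering it):
  0 | 00-00,000-0
  3 | --011,0-01-
  4 | 00-00  (sole → essential)
  9 | -1-01,-10-1
  10 | -1-10,-101-,0-01-
  11 | --011,-10-1,-101-,0-01-
  13 | -1-01  (sole → essential)
  14 | -1-10  (sole → essential)
  19 | --011,1-0-1
  24 | 110--  (sole → essential)
  25 | -1-01,-10-1,1-0-1,110--
  26 | -1-10,-101-,110--
  27 | --011,-10-1,-101-,1-0-1,110--
  29 | -1-01  (sole → essential)
  30 | -1-10  (sole → essential)
Essential prime implicants: -1-01, -1-10, 00-00, 110--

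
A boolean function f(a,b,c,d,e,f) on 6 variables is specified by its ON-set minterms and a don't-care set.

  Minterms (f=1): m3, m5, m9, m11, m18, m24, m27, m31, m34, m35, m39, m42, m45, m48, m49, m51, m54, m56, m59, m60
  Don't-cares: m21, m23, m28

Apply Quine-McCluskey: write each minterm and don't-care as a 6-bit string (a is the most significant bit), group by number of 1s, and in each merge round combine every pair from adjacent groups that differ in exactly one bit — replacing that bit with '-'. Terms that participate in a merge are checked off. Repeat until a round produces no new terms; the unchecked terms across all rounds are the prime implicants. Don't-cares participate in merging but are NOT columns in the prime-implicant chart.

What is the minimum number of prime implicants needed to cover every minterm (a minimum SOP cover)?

size-2^0 implicants → 000011(✓)  000101(✓)  001001(✓)  001011(✓)  010010  010101(✓)  010111(✓)  011000(✓)  011011(✓)  011100(✓)  011111(✓)  100010(✓)  100011(✓)  100111(✓)  101010(✓)  101101  110000(✓)  110001(✓)  110011(✓)  110110  111000(✓)  111011(✓)  111100(✓)
size-2^1 implicants → -00011  -11000(✓)  -11011  -11100(✓)  0-0101  0-1011  00-011  0010-1  01-111  0101-1  011-00(✓)  011-11  1-0011  10-010  100-11  10001-  11-000  11-011  1100-1  11000-  111-00(✓)
size-2^2 implicants → -11-00
Unchecked terms (primes): -00011, -11-00, -11011, 0-0101, 0-1011, 00-011, 0010-1, 01-111, 010010, 0101-1, 011-11, 1-0011, 10-010, 100-11, 10001-, 101101, 11-000, 11-011, 1100-1, 11000-, 110110
Minterm coverage:
  m3 ⊆ -00011,00-011
  m5 ⊆ 0-0101 [E]
  m9 ⊆ 0010-1 [E]
  m11 ⊆ 0-1011,00-011,0010-1
  m18 ⊆ 010010 [E]
  m24 ⊆ -11-00 [E]
  m27 ⊆ -11011,0-1011,011-11
  m31 ⊆ 01-111,011-11
  m34 ⊆ 10-010,10001-
  m35 ⊆ -00011,1-0011,100-11,10001-
  m39 ⊆ 100-11 [E]
  m42 ⊆ 10-010 [E]
  m45 ⊆ 101101 [E]
  m48 ⊆ 11-000,11000-
  m49 ⊆ 1100-1,11000-
  m51 ⊆ 1-0011,11-011,1100-1
  m54 ⊆ 110110 [E]
  m56 ⊆ -11-00,11-000
  m59 ⊆ -11011,11-011
  m60 ⊆ -11-00 [E]
E = {-11-00, 0-0101, 0010-1, 010010, 10-010, 100-11, 101101, 110110}
Petrick residual → -00011, 011-11, 11-011, 11000-
Cover = b'c'd'ef + bce'f' + a'c'de'f + a'b'cd'f + a'bc'd'ef' + a'bcef + ab'd'ef' + ab'c'ef + ab'cde'f + abd'ef + abc'd'e' + abc'def'  |cover|=12

12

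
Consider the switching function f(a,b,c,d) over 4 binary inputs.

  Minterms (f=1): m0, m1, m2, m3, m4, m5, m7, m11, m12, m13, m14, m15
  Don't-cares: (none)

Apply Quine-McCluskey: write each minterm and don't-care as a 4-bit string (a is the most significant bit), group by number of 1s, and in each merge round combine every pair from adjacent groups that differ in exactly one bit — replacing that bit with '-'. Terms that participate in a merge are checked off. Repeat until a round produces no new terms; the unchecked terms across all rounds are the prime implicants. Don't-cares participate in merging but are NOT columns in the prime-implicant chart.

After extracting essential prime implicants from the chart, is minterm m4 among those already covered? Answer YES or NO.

[col 0] 0000*, 0001*, 0010*, 0011*, 0100*, 0101*, 0111*, 1011*, 1100*, 1101*, 1110*, 1111*
[col 1] -011*, -100*, -101*, -111*, 0-00*, 0-01*, 0-11*, 00-0*, 00-1*, 000-*, 001-*, 01-1*, 010-*, 1-11*, 11-0*, 11-1*, 110-*, 111-*
[col 2] --11, -1-1, -10-, 0--1, 0-0-, 00--, 11--
Prime implicants: --11, -1-1, -10-, 0--1, 0-0-, 00--, 11--
PI chart (minterm → PIs covering it):
  0 | 0-0-,00--
  1 | 0--1,0-0-,00--
  2 | 00--  (sole → essential)
  3 | --11,0--1,00--
  4 | -10-,0-0-
  5 | -1-1,-10-,0--1,0-0-
  7 | --11,-1-1,0--1
  11 | --11  (sole → essential)
  12 | -10-,11--
  13 | -1-1,-10-,11--
  14 | 11--  (sole → essential)
  15 | --11,-1-1,11--
Essential prime implicants: --11, 00--, 11--

NO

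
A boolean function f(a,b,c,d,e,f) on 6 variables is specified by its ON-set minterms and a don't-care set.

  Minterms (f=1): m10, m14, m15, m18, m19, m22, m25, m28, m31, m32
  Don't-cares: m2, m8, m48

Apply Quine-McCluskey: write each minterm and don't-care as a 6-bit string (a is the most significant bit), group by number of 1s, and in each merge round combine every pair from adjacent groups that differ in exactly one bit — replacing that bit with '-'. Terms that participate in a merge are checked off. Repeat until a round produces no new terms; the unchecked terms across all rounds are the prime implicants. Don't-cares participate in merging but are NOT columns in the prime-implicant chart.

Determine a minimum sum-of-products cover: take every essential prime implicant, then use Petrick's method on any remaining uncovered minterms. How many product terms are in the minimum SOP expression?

Round 0: 000010✓ 001000✓ 001010✓ 001110✓ 001111✓ 010010✓ 010011✓ 010110✓ 011001 011100 011111✓ 100000✓ 110000✓
Round 1: 0-0010 0-1111 00-010 001-10 0010-0 00111- 010-10 01001- 1-0000
PIs = {0-0010, 0-1111, 00-010, 001-10, 0010-0, 00111-, 010-10, 01001-, 011001, 011100, 1-0000}
Coverage chart:
  m10: 00-010,001-10,0010-0
  m14: 001-10,00111-
  m15: 0-1111,00111-
  m18: 0-0010,010-10,01001-
  m19: 01001- ←essential
  m22: 010-10 ←essential
  m25: 011001 ←essential
  m28: 011100 ←essential
  m31: 0-1111 ←essential
  m32: 1-0000 ←essential
Essential: 0-1111, 010-10, 01001-, 011001, 011100, 1-0000
Petrick residual → 001-10
Min cover (7 terms): a'cdef + a'b'cef' + a'bc'ef' + a'bc'd'e + a'bcd'e'f + a'bcde'f' + ac'd'e'f'

7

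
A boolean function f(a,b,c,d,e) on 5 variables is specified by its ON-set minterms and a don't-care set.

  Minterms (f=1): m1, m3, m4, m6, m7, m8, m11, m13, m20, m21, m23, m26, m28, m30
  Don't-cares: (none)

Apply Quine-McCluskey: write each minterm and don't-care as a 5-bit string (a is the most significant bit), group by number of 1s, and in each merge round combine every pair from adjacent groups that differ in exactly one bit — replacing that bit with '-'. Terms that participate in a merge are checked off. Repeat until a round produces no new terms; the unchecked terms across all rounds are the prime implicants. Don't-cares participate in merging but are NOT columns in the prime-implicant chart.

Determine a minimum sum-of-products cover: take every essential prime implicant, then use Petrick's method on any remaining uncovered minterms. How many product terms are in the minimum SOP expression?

[col 0] 00001*, 00011*, 00100*, 00110*, 00111*, 01000, 01011*, 01101, 10100*, 10101*, 10111*, 11010*, 11100*, 11110*
[col 1] -0100, -0111, 0-011, 00-11, 000-1, 001-0, 0011-, 1-100, 101-1, 1010-, 11-10, 111-0
Prime implicants: -0100, -0111, 0-011, 00-11, 000-1, 001-0, 0011-, 01000, 01101, 1-100, 101-1, 1010-, 11-10, 111-0
PI chart (minterm → PIs covering it):
  1 | 000-1  (sole → essential)
  3 | 0-011,00-11,000-1
  4 | -0100,001-0
  6 | 001-0,0011-
  7 | -0111,00-11,0011-
  8 | 01000  (sole → essential)
  11 | 0-011  (sole → essential)
  13 | 01101  (sole → essential)
  20 | -0100,1-100,1010-
  21 | 101-1,1010-
  23 | -0111,101-1
  26 | 11-10  (sole → essential)
  28 | 1-100,111-0
  30 | 11-10,111-0
Essential prime implicants: 0-011, 000-1, 01000, 01101, 11-10
Petrick residual → -0100, 0011-, 1-100, 101-1
Minimum SOP uses 9 PIs: b'cd'e' + a'c'de + a'b'c'e + a'b'cd + a'bc'd'e' + a'bcd'e + acd'e' + ab'ce + abde'

9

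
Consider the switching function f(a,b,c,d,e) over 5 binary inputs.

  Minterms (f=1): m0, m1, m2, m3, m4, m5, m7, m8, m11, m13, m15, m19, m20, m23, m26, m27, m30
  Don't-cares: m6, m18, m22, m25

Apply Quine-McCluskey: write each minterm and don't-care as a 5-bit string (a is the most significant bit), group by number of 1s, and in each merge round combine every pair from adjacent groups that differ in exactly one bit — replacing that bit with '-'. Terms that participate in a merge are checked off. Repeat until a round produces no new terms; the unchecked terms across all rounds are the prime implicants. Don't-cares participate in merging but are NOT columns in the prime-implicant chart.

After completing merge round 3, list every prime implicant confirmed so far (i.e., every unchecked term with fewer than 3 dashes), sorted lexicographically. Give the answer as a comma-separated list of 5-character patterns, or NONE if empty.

--011, -01-0, 0--11, 0-000, 0-1-1, 1--10, 1-01-, 110-1

[col 0] 00000*, 00001*, 00010*, 00011*, 00100*, 00101*, 00110*, 00111*, 01000*, 01011*, 01101*, 01111*, 10010*, 10011*, 10100*, 10110*, 10111*, 11001*, 11010*, 11011*, 11110*
[col 1] -0010*, -0011*, -0100*, -0110*, -0111*, -1011*, 0-000, 0-011*, 0-101*, 0-111*, 00-00*, 00-01*, 00-10*, 00-11*, 000-0*, 000-1*, 0000-*, 0001-*, 001-0*, 001-1*, 0010-*, 0011-*, 01-11*, 011-1*, 1-010*, 1-011*, 1-110*, 10-10*, 10-11*, 1001-*, 101-0*, 1011-*, 11-10*, 110-1, 1101-*
[col 2] --011, -0-10*, -0-11*, -001-*, -01-0, -011-*, 0--11, 0-1-1, 00--0*, 00--1*, 00-0-*, 00-1-*, 000--*, 001--*, 1--10, 1-01-, 10-1-*
[col 3] -0-1-, 00---
Prime implicants: --011, -0-1-, -01-0, 0--11, 0-000, 0-1-1, 00---, 1--10, 1-01-, 110-1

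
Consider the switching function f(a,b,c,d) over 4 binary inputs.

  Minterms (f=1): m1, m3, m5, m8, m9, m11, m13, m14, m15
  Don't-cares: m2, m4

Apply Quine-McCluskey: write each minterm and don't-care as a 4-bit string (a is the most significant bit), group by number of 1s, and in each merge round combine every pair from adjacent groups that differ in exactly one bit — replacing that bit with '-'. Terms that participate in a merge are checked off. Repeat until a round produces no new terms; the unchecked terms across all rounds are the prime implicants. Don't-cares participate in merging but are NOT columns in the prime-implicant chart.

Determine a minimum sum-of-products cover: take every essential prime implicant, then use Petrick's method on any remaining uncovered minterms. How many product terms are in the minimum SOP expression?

size-2^0 implicants → 0001(✓)  0010(✓)  0011(✓)  0100(✓)  0101(✓)  1000(✓)  1001(✓)  1011(✓)  1101(✓)  1110(✓)  1111(✓)
size-2^1 implicants → -001(✓)  -011(✓)  -101(✓)  0-01(✓)  00-1(✓)  001-  010-  1-01(✓)  1-11(✓)  10-1(✓)  100-  11-1(✓)  111-
size-2^2 implicants → --01  -0-1  1--1
Unchecked terms (primes): --01, -0-1, 001-, 010-, 1--1, 100-, 111-
Minterm coverage:
  m1 ⊆ --01,-0-1
  m3 ⊆ -0-1,001-
  m5 ⊆ --01,010-
  m8 ⊆ 100- [E]
  m9 ⊆ --01,-0-1,1--1,100-
  m11 ⊆ -0-1,1--1
  m13 ⊆ --01,1--1
  m14 ⊆ 111- [E]
  m15 ⊆ 1--1,111-
E = {100-, 111-}
Petrick residual → --01, -0-1
Cover = c'd + b'd + ab'c' + abc  |cover|=4

4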